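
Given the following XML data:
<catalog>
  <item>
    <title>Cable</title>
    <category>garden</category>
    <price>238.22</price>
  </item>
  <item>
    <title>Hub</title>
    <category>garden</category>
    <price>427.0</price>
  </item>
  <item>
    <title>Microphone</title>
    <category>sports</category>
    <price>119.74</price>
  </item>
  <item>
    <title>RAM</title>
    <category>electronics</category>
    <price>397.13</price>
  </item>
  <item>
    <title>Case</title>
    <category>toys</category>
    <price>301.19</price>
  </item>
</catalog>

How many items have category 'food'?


Scanning <item> elements for <category>food</category>:
Count: 0

ANSWER: 0


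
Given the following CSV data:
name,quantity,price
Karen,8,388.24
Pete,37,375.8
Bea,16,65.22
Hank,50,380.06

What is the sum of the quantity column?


Values in 'quantity' column:
  Row 1: 8
  Row 2: 37
  Row 3: 16
  Row 4: 50
Sum = 8 + 37 + 16 + 50 = 111

ANSWER: 111


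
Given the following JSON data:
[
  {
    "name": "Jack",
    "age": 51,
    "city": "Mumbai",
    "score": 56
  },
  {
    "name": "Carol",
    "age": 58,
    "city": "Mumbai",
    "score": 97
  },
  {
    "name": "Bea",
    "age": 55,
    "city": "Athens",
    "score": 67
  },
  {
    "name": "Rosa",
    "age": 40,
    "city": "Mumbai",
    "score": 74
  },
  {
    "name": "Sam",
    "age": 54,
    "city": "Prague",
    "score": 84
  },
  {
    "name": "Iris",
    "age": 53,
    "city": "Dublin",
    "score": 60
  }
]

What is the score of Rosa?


Looking up record where name = Rosa
Record index: 3
Field 'score' = 74

ANSWER: 74


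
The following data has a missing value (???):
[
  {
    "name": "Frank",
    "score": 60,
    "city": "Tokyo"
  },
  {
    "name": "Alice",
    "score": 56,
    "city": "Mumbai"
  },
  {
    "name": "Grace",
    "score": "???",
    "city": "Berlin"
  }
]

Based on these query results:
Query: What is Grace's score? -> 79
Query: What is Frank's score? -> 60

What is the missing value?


The missing value is Grace's score
From query: Grace's score = 79

ANSWER: 79


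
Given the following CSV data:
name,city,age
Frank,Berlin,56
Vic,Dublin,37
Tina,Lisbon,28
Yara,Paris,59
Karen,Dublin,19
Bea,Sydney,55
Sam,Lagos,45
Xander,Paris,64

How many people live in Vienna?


Scanning city column for 'Vienna':
Total matches: 0

ANSWER: 0


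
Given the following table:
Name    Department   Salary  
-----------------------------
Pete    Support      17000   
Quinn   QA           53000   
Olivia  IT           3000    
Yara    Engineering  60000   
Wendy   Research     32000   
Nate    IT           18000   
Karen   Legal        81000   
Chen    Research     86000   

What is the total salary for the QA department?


QA department members:
  Quinn: 53000
Total = 53000 = 53000

ANSWER: 53000


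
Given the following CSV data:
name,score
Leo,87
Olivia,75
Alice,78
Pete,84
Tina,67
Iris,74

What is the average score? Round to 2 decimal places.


Scores: 87, 75, 78, 84, 67, 74
Sum = 465
Count = 6
Average = 465 / 6 = 77.50

ANSWER: 77.50


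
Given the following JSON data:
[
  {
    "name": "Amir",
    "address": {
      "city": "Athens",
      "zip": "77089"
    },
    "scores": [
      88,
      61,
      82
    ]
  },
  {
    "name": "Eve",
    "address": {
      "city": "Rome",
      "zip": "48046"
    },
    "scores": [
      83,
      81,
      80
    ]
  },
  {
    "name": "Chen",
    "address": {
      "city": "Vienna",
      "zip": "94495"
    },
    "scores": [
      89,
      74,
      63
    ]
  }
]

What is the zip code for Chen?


Path: records[2].address.zip
Value: 94495

ANSWER: 94495


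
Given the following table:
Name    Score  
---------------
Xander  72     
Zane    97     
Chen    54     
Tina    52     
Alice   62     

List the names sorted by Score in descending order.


Sorting by Score (descending):
  Zane: 97
  Xander: 72
  Alice: 62
  Chen: 54
  Tina: 52


ANSWER: Zane, Xander, Alice, Chen, Tina


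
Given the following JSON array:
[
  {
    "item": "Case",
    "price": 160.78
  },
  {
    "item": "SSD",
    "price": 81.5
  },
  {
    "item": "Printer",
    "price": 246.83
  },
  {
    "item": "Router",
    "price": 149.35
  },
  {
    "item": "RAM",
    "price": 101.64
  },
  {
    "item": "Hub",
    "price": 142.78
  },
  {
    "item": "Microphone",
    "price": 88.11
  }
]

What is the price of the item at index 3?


Array index 3 -> Router
price = 149.35

ANSWER: 149.35


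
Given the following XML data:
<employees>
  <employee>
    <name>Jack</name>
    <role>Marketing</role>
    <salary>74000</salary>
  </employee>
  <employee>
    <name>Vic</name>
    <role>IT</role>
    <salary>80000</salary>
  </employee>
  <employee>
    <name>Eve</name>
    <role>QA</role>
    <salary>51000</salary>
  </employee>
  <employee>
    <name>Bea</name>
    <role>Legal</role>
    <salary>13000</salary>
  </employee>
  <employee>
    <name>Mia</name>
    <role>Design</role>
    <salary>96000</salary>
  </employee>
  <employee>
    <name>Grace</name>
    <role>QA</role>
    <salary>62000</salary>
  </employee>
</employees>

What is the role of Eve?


Searching for <employee> with <name>Eve</name>
Found at position 3
<role>QA</role>

ANSWER: QA


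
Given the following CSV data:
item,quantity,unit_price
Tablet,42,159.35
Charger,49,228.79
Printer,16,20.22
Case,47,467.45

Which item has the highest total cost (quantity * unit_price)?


Computing row totals:
  Tablet: 6692.7
  Charger: 11210.71
  Printer: 323.52
  Case: 21970.15
Maximum: Case (21970.15)

ANSWER: Case


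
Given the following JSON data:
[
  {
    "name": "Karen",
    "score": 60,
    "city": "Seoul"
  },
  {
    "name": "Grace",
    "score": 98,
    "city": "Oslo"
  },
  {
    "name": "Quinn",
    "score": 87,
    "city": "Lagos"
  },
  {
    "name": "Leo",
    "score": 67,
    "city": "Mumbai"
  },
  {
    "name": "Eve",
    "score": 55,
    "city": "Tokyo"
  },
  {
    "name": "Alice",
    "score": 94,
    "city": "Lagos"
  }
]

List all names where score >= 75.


Filtering records where score >= 75:
  Karen (score=60) -> no
  Grace (score=98) -> YES
  Quinn (score=87) -> YES
  Leo (score=67) -> no
  Eve (score=55) -> no
  Alice (score=94) -> YES


ANSWER: Grace, Quinn, Alice


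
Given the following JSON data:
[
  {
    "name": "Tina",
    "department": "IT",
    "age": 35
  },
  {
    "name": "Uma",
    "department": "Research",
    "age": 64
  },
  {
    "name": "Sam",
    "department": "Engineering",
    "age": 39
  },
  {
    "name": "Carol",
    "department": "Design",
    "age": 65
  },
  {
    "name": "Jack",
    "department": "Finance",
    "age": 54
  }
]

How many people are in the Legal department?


Scanning records for department = Legal
  No matches found
Count: 0

ANSWER: 0


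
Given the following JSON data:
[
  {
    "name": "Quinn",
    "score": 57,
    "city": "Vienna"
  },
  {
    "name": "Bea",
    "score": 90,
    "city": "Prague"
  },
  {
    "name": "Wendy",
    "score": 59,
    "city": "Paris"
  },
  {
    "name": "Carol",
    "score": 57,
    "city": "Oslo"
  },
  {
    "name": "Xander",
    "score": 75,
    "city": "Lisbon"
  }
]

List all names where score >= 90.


Filtering records where score >= 90:
  Quinn (score=57) -> no
  Bea (score=90) -> YES
  Wendy (score=59) -> no
  Carol (score=57) -> no
  Xander (score=75) -> no


ANSWER: Bea


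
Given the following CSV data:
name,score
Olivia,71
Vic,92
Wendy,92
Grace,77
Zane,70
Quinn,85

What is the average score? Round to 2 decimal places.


Scores: 71, 92, 92, 77, 70, 85
Sum = 487
Count = 6
Average = 487 / 6 = 81.17

ANSWER: 81.17


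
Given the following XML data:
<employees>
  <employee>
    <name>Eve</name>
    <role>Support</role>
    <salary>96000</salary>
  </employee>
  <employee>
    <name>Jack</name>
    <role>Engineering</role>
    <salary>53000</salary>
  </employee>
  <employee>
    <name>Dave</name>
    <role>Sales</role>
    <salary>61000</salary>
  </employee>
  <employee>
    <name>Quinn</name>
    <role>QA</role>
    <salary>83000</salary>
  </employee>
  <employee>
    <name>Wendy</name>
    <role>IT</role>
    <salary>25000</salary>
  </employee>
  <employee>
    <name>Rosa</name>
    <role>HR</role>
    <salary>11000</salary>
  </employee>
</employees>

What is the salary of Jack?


Searching for <employee> with <name>Jack</name>
Found at position 2
<salary>53000</salary>

ANSWER: 53000


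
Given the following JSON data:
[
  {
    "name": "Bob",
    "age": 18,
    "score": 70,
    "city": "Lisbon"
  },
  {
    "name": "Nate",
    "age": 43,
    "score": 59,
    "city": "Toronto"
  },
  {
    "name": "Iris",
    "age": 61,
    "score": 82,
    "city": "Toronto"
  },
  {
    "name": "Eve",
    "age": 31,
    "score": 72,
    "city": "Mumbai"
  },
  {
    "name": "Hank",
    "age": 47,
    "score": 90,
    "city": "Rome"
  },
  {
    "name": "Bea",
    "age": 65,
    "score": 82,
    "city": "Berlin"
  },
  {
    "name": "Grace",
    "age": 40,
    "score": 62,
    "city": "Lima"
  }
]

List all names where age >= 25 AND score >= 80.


Checking both conditions:
  Bob (age=18, score=70) -> no
  Nate (age=43, score=59) -> no
  Iris (age=61, score=82) -> YES
  Eve (age=31, score=72) -> no
  Hank (age=47, score=90) -> YES
  Bea (age=65, score=82) -> YES
  Grace (age=40, score=62) -> no


ANSWER: Iris, Hank, Bea


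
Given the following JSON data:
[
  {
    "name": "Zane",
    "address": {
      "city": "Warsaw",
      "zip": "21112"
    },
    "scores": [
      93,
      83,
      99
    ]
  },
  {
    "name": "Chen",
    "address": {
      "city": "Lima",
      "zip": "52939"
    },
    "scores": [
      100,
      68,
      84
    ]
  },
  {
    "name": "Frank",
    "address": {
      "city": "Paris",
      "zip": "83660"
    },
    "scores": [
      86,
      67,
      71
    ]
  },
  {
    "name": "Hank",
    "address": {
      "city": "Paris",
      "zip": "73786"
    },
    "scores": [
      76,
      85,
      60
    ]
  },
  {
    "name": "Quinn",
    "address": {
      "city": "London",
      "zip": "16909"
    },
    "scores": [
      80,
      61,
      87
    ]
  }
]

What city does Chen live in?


Path: records[1].address.city
Value: Lima

ANSWER: Lima


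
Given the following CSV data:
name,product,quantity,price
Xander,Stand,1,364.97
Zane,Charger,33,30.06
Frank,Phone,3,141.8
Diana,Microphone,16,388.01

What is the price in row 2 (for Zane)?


Row 2: Zane
Column 'price' = 30.06

ANSWER: 30.06


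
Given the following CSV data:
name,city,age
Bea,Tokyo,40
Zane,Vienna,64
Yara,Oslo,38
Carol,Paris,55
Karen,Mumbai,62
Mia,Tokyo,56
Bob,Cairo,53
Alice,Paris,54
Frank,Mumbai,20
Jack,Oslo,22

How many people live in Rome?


Scanning city column for 'Rome':
Total matches: 0

ANSWER: 0


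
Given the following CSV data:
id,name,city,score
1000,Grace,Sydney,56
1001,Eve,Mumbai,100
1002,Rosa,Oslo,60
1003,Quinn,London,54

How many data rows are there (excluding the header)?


Counting rows (excluding header):
Header: id,name,city,score
Data rows: 4

ANSWER: 4


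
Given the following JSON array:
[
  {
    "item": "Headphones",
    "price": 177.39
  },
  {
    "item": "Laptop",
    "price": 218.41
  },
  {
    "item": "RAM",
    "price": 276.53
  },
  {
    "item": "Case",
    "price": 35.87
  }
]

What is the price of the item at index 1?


Array index 1 -> Laptop
price = 218.41

ANSWER: 218.41


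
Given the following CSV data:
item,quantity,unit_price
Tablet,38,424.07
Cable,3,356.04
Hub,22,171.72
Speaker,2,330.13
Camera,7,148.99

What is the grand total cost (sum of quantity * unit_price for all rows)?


Computing row totals:
  Tablet: 38 * 424.07 = 16114.66
  Cable: 3 * 356.04 = 1068.12
  Hub: 22 * 171.72 = 3777.84
  Speaker: 2 * 330.13 = 660.26
  Camera: 7 * 148.99 = 1042.93
Grand total = 16114.66 + 1068.12 + 3777.84 + 660.26 + 1042.93 = 22663.81

ANSWER: 22663.81


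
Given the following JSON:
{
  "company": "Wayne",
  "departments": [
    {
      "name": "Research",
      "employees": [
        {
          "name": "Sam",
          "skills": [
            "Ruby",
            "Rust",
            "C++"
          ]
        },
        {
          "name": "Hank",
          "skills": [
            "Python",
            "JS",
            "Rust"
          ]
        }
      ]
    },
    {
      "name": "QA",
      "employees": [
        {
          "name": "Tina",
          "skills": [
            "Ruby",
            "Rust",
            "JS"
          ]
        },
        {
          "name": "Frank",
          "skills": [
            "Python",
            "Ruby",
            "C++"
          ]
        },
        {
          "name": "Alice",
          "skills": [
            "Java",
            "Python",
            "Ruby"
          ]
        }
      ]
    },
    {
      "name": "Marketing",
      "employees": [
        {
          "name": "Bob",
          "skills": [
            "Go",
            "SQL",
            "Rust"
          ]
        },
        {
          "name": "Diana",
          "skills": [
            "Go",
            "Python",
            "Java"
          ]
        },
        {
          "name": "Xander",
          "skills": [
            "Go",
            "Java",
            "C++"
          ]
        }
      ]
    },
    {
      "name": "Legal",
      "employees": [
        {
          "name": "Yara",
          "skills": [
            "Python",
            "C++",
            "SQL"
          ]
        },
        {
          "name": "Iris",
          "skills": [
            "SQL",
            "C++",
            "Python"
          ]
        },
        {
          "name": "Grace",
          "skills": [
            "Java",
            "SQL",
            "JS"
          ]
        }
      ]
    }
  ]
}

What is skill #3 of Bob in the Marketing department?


Path: departments[2].employees[0].skills[2]
Value: Rust

ANSWER: Rust


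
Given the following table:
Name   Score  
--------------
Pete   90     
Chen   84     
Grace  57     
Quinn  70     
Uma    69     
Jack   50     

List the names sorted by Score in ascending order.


Sorting by Score (ascending):
  Jack: 50
  Grace: 57
  Uma: 69
  Quinn: 70
  Chen: 84
  Pete: 90


ANSWER: Jack, Grace, Uma, Quinn, Chen, Pete


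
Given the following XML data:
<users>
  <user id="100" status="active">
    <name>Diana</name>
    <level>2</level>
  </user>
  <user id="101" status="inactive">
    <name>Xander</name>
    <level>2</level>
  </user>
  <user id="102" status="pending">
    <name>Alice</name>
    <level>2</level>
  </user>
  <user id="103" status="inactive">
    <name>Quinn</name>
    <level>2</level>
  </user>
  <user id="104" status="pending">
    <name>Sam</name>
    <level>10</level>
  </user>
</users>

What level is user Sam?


Finding user: Sam
<level>10</level>

ANSWER: 10


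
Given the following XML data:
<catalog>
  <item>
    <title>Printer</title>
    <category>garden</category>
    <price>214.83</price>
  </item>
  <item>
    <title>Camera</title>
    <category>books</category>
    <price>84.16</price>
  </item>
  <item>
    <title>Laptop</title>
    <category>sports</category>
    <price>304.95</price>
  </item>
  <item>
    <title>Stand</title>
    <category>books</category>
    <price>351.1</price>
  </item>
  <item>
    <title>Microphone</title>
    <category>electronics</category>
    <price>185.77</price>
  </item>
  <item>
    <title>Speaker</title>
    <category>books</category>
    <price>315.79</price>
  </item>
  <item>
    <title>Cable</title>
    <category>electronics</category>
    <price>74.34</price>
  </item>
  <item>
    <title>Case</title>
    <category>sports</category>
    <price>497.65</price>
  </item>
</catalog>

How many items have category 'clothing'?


Scanning <item> elements for <category>clothing</category>:
Count: 0

ANSWER: 0


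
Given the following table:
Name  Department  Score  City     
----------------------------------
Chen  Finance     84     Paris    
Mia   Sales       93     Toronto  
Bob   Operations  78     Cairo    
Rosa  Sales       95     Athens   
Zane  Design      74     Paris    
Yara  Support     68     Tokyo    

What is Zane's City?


Row 5: Zane
City = Paris

ANSWER: Paris


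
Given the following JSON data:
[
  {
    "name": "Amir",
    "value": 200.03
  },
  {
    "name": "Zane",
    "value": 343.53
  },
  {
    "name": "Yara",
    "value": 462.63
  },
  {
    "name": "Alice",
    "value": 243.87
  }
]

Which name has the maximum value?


Comparing values:
  Amir: 200.03
  Zane: 343.53
  Yara: 462.63
  Alice: 243.87
Maximum: Yara (462.63)

ANSWER: Yara


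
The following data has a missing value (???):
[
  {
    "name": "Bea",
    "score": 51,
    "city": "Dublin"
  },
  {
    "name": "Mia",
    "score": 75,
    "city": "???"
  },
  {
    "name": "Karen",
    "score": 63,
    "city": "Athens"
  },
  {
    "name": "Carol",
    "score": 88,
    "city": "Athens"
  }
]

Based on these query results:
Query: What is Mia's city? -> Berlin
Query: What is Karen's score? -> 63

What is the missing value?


The missing value is Mia's city
From query: Mia's city = Berlin

ANSWER: Berlin


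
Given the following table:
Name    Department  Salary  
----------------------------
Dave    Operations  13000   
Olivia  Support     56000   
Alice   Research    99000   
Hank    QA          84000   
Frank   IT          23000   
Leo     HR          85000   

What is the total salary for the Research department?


Research department members:
  Alice: 99000
Total = 99000 = 99000

ANSWER: 99000


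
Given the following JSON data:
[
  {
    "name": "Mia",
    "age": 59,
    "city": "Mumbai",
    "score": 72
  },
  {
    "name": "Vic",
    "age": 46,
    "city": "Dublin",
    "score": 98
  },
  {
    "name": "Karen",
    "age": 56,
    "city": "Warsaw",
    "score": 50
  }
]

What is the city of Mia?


Looking up record where name = Mia
Record index: 0
Field 'city' = Mumbai

ANSWER: Mumbai


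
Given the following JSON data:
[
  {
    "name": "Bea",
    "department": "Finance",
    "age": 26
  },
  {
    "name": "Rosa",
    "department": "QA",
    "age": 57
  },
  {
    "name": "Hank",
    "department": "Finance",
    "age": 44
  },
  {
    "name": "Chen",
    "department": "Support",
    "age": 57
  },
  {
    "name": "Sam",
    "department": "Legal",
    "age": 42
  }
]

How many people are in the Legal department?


Scanning records for department = Legal
  Record 4: Sam
Count: 1

ANSWER: 1


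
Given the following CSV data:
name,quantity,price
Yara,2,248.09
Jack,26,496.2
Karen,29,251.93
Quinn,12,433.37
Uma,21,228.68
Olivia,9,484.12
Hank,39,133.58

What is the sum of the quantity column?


Values in 'quantity' column:
  Row 1: 2
  Row 2: 26
  Row 3: 29
  Row 4: 12
  Row 5: 21
  Row 6: 9
  Row 7: 39
Sum = 2 + 26 + 29 + 12 + 21 + 9 + 39 = 138

ANSWER: 138


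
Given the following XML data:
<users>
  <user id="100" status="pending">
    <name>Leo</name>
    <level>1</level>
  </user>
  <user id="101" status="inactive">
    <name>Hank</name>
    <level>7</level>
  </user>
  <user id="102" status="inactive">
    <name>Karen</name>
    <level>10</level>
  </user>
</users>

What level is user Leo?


Finding user: Leo
<level>1</level>

ANSWER: 1


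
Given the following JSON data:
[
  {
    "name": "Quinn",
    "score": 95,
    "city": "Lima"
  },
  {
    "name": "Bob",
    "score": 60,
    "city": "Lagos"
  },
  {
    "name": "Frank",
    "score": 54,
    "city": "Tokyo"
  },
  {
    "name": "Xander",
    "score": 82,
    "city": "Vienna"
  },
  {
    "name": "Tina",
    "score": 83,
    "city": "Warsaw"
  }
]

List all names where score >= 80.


Filtering records where score >= 80:
  Quinn (score=95) -> YES
  Bob (score=60) -> no
  Frank (score=54) -> no
  Xander (score=82) -> YES
  Tina (score=83) -> YES


ANSWER: Quinn, Xander, Tina


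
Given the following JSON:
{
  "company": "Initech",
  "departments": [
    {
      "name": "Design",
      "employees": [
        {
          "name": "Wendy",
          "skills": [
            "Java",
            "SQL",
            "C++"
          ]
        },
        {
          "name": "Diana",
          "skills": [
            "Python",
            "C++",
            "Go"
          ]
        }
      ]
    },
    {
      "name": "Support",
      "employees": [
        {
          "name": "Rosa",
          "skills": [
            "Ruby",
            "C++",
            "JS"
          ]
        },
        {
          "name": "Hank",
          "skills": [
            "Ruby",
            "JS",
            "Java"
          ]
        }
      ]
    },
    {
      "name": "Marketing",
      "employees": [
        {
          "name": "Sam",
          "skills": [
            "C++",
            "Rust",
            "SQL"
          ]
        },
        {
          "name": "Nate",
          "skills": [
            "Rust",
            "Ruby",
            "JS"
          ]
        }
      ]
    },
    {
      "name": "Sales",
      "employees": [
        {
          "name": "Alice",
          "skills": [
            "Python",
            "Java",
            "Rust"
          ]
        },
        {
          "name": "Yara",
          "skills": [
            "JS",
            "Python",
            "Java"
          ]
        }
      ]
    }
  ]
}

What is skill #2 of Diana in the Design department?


Path: departments[0].employees[1].skills[1]
Value: C++

ANSWER: C++


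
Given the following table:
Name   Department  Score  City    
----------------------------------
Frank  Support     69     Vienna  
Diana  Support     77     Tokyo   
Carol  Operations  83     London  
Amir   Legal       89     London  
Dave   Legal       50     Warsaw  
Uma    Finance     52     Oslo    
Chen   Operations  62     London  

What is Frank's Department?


Row 1: Frank
Department = Support

ANSWER: Support


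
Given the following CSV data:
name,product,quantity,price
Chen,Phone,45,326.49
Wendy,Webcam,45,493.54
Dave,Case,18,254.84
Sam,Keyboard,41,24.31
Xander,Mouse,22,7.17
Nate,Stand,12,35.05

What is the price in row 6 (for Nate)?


Row 6: Nate
Column 'price' = 35.05

ANSWER: 35.05


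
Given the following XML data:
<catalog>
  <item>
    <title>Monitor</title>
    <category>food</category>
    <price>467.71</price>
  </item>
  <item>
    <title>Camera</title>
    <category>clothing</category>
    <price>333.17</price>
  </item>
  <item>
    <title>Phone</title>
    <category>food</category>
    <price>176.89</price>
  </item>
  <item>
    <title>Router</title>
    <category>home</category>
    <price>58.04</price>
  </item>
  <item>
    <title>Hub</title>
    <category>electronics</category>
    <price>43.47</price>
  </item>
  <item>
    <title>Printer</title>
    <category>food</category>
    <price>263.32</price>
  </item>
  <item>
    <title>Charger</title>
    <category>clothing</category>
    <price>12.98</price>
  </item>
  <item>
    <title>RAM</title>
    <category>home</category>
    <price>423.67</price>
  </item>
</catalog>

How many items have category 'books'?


Scanning <item> elements for <category>books</category>:
Count: 0

ANSWER: 0


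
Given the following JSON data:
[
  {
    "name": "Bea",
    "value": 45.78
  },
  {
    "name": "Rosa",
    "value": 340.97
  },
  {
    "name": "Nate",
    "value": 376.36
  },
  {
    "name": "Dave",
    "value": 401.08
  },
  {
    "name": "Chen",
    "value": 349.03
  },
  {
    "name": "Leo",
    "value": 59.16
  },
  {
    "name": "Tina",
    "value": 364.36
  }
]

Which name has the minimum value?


Comparing values:
  Bea: 45.78
  Rosa: 340.97
  Nate: 376.36
  Dave: 401.08
  Chen: 349.03
  Leo: 59.16
  Tina: 364.36
Minimum: Bea (45.78)

ANSWER: Bea


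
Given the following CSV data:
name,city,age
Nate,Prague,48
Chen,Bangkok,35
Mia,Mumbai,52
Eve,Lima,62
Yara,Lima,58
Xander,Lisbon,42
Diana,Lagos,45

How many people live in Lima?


Scanning city column for 'Lima':
  Row 4: Eve -> MATCH
  Row 5: Yara -> MATCH
Total matches: 2

ANSWER: 2


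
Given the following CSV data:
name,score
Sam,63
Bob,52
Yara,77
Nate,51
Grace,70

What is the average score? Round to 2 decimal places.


Scores: 63, 52, 77, 51, 70
Sum = 313
Count = 5
Average = 313 / 5 = 62.60

ANSWER: 62.60


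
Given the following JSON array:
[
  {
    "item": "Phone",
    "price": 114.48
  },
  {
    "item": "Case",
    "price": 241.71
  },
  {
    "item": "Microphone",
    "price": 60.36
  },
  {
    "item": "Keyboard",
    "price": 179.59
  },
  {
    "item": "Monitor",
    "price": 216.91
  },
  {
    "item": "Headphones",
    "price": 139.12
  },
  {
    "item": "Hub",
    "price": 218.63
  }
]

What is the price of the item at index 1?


Array index 1 -> Case
price = 241.71

ANSWER: 241.71


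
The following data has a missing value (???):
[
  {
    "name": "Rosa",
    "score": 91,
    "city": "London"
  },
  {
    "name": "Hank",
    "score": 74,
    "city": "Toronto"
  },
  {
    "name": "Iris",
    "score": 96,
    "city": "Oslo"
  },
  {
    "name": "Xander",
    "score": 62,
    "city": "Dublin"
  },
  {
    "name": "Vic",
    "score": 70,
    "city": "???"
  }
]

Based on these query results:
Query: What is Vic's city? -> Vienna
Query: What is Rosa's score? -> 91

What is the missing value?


The missing value is Vic's city
From query: Vic's city = Vienna

ANSWER: Vienna


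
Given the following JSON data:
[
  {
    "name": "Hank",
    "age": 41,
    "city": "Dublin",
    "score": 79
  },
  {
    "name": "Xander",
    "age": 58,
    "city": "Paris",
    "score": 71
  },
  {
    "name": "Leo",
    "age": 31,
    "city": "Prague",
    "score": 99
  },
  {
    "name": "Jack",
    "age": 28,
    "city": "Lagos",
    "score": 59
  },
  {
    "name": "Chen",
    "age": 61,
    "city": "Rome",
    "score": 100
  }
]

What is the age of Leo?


Looking up record where name = Leo
Record index: 2
Field 'age' = 31

ANSWER: 31


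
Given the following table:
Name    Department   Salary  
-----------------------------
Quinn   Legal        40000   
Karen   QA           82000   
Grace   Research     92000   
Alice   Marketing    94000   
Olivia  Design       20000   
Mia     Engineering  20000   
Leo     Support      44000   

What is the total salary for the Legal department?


Legal department members:
  Quinn: 40000
Total = 40000 = 40000

ANSWER: 40000


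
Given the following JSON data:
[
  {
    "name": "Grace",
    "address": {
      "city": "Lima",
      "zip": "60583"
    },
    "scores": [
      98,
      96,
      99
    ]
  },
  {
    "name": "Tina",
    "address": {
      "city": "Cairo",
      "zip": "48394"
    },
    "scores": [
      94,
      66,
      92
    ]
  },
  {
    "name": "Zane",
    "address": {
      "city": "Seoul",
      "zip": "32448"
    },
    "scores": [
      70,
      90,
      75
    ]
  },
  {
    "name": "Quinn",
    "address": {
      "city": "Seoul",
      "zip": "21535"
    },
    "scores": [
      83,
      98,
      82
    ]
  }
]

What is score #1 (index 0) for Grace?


Path: records[0].scores[0]
Value: 98

ANSWER: 98


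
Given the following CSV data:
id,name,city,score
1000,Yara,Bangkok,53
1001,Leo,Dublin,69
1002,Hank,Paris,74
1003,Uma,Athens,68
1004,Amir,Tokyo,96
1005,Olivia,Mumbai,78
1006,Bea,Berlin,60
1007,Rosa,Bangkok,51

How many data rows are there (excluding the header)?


Counting rows (excluding header):
Header: id,name,city,score
Data rows: 8

ANSWER: 8


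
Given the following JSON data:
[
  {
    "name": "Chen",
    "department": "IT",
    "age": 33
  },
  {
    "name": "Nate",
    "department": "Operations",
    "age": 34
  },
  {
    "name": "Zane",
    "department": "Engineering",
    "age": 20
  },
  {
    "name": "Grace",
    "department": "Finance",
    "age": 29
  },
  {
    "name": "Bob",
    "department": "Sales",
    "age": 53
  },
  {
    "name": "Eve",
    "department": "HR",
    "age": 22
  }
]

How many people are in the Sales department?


Scanning records for department = Sales
  Record 4: Bob
Count: 1

ANSWER: 1


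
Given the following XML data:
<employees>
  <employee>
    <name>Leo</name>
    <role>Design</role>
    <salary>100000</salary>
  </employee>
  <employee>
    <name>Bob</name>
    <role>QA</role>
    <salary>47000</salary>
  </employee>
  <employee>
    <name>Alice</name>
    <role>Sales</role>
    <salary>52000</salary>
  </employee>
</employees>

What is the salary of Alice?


Searching for <employee> with <name>Alice</name>
Found at position 3
<salary>52000</salary>

ANSWER: 52000


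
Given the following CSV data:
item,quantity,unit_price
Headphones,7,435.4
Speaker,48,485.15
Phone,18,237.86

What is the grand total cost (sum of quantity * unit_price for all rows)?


Computing row totals:
  Headphones: 7 * 435.4 = 3047.8
  Speaker: 48 * 485.15 = 23287.2
  Phone: 18 * 237.86 = 4281.48
Grand total = 3047.8 + 23287.2 + 4281.48 = 30616.48

ANSWER: 30616.48


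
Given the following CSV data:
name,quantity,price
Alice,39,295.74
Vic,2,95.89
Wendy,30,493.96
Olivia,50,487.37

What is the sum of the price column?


Values in 'price' column:
  Row 1: 295.74
  Row 2: 95.89
  Row 3: 493.96
  Row 4: 487.37
Sum = 295.74 + 95.89 + 493.96 + 487.37 = 1372.96

ANSWER: 1372.96


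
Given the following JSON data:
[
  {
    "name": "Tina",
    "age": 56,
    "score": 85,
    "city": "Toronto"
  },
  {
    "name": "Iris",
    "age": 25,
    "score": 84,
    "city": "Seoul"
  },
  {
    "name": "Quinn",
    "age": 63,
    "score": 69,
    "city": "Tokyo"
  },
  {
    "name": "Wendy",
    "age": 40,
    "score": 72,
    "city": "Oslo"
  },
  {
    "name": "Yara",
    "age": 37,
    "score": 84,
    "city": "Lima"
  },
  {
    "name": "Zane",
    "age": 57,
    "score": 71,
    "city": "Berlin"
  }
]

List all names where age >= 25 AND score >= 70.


Checking both conditions:
  Tina (age=56, score=85) -> YES
  Iris (age=25, score=84) -> YES
  Quinn (age=63, score=69) -> no
  Wendy (age=40, score=72) -> YES
  Yara (age=37, score=84) -> YES
  Zane (age=57, score=71) -> YES


ANSWER: Tina, Iris, Wendy, Yara, Zane


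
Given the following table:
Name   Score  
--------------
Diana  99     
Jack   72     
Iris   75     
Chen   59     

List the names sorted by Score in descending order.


Sorting by Score (descending):
  Diana: 99
  Iris: 75
  Jack: 72
  Chen: 59


ANSWER: Diana, Iris, Jack, Chen


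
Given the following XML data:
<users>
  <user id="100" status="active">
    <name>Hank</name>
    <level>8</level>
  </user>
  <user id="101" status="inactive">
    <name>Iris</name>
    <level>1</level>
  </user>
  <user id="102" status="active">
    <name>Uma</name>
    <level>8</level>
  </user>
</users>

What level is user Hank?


Finding user: Hank
<level>8</level>

ANSWER: 8


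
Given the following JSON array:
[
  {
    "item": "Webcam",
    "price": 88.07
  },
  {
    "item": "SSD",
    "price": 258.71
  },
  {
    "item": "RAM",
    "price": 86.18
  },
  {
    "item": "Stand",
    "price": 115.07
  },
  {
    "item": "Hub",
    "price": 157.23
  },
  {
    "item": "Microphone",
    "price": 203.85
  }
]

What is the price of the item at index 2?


Array index 2 -> RAM
price = 86.18

ANSWER: 86.18


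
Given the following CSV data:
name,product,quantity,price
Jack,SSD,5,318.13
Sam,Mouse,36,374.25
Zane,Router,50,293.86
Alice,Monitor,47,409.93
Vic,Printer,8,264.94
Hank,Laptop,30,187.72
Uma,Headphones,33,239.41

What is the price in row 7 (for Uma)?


Row 7: Uma
Column 'price' = 239.41

ANSWER: 239.41


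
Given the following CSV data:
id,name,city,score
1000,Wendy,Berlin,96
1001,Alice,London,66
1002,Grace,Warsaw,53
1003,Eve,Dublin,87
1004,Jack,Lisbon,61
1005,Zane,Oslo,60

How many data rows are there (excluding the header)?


Counting rows (excluding header):
Header: id,name,city,score
Data rows: 6

ANSWER: 6


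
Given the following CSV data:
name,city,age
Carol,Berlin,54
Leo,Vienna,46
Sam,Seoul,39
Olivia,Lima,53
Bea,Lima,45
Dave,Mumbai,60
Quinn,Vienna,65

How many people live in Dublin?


Scanning city column for 'Dublin':
Total matches: 0

ANSWER: 0


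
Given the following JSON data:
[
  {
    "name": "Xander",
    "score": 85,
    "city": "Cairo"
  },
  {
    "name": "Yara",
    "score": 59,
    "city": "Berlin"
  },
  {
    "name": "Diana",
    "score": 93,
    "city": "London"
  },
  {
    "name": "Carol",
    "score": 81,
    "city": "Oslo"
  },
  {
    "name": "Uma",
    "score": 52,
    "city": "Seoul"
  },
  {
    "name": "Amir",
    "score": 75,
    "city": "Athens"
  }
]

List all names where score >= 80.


Filtering records where score >= 80:
  Xander (score=85) -> YES
  Yara (score=59) -> no
  Diana (score=93) -> YES
  Carol (score=81) -> YES
  Uma (score=52) -> no
  Amir (score=75) -> no


ANSWER: Xander, Diana, Carol


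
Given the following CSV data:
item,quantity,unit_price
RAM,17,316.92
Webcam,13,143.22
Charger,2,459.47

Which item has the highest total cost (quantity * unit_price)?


Computing row totals:
  RAM: 5387.64
  Webcam: 1861.86
  Charger: 918.94
Maximum: RAM (5387.64)

ANSWER: RAM


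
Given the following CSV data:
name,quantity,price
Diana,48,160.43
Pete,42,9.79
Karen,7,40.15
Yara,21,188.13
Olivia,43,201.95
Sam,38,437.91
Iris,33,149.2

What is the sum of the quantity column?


Values in 'quantity' column:
  Row 1: 48
  Row 2: 42
  Row 3: 7
  Row 4: 21
  Row 5: 43
  Row 6: 38
  Row 7: 33
Sum = 48 + 42 + 7 + 21 + 43 + 38 + 33 = 232

ANSWER: 232


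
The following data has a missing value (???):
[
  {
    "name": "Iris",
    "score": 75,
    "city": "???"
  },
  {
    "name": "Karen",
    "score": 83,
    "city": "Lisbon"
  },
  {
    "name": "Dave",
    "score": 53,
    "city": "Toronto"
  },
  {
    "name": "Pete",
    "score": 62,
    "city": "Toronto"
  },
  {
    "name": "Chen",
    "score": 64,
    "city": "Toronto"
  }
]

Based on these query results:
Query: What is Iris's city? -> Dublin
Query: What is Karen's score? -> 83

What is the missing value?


The missing value is Iris's city
From query: Iris's city = Dublin

ANSWER: Dublin


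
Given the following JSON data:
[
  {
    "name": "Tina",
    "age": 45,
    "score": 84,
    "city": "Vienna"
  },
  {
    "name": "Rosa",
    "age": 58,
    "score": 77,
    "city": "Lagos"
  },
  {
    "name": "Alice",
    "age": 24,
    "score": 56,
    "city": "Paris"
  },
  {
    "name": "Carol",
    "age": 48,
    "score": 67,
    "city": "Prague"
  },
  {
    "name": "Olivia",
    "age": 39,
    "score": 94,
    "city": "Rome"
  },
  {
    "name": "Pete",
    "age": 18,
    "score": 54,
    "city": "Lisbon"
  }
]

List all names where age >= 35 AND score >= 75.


Checking both conditions:
  Tina (age=45, score=84) -> YES
  Rosa (age=58, score=77) -> YES
  Alice (age=24, score=56) -> no
  Carol (age=48, score=67) -> no
  Olivia (age=39, score=94) -> YES
  Pete (age=18, score=54) -> no


ANSWER: Tina, Rosa, Olivia


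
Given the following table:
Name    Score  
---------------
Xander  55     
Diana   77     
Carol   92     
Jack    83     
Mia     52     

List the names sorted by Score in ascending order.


Sorting by Score (ascending):
  Mia: 52
  Xander: 55
  Diana: 77
  Jack: 83
  Carol: 92


ANSWER: Mia, Xander, Diana, Jack, Carol


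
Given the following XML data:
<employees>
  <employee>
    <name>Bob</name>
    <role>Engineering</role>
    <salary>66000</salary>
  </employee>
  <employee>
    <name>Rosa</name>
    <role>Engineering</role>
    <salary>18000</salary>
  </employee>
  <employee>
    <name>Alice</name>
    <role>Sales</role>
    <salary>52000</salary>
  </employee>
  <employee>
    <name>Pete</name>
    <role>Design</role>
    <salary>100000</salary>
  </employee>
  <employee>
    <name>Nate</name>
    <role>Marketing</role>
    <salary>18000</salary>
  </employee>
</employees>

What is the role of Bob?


Searching for <employee> with <name>Bob</name>
Found at position 1
<role>Engineering</role>

ANSWER: Engineering


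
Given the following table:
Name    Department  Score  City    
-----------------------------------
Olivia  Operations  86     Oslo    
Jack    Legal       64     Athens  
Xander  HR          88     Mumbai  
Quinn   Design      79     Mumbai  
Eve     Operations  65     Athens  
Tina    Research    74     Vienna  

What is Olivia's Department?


Row 1: Olivia
Department = Operations

ANSWER: Operations


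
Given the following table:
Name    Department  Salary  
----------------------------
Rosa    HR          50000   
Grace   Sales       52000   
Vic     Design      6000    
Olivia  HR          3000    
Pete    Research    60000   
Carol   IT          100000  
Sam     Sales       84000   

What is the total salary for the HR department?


HR department members:
  Rosa: 50000
  Olivia: 3000
Total = 50000 + 3000 = 53000

ANSWER: 53000


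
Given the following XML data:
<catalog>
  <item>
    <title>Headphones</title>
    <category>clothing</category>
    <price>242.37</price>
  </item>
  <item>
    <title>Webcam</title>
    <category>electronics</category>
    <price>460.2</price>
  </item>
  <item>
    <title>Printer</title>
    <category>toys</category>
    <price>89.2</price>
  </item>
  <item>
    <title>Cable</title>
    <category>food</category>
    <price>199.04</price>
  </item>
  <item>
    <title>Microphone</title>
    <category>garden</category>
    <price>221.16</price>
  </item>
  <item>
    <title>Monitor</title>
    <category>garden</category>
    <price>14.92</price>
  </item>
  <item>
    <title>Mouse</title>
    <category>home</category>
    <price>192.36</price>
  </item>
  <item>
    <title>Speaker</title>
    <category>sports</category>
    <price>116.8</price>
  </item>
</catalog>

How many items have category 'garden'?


Scanning <item> elements for <category>garden</category>:
  Item 5: Microphone -> MATCH
  Item 6: Monitor -> MATCH
Count: 2

ANSWER: 2


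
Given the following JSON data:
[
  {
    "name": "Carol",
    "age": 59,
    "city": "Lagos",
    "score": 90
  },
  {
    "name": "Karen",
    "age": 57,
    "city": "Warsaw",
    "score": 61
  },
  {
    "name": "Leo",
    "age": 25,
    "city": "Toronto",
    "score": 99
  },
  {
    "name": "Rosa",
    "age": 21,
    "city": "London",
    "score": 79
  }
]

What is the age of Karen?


Looking up record where name = Karen
Record index: 1
Field 'age' = 57

ANSWER: 57


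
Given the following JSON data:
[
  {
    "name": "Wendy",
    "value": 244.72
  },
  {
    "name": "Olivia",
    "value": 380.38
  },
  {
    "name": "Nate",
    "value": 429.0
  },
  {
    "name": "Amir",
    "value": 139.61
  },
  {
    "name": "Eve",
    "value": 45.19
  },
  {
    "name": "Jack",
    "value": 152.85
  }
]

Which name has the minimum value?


Comparing values:
  Wendy: 244.72
  Olivia: 380.38
  Nate: 429.0
  Amir: 139.61
  Eve: 45.19
  Jack: 152.85
Minimum: Eve (45.19)

ANSWER: Eve


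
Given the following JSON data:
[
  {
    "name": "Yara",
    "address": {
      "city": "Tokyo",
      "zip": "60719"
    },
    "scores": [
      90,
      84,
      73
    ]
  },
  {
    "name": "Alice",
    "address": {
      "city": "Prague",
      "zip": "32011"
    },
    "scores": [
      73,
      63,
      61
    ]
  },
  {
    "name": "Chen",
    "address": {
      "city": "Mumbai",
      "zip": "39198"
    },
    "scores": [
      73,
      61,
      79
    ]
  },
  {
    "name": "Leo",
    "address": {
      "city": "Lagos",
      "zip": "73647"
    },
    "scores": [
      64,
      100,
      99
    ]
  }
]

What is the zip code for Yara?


Path: records[0].address.zip
Value: 60719

ANSWER: 60719


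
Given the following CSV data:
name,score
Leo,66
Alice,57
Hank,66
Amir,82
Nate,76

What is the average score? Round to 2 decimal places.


Scores: 66, 57, 66, 82, 76
Sum = 347
Count = 5
Average = 347 / 5 = 69.40

ANSWER: 69.40


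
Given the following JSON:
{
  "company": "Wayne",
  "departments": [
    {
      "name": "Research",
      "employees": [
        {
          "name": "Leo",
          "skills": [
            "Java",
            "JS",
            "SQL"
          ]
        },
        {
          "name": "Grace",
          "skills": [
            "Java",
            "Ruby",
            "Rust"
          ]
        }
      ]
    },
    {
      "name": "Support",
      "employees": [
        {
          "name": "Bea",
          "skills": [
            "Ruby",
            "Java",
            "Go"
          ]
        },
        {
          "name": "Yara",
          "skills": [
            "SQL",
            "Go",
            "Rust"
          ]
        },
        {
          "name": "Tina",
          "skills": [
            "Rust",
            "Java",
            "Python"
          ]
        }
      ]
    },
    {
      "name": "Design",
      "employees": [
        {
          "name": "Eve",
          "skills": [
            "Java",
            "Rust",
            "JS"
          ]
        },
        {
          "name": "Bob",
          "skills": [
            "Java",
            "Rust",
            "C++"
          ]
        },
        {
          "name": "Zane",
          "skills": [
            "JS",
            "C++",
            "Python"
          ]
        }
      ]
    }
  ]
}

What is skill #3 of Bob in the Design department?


Path: departments[2].employees[1].skills[2]
Value: C++

ANSWER: C++
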